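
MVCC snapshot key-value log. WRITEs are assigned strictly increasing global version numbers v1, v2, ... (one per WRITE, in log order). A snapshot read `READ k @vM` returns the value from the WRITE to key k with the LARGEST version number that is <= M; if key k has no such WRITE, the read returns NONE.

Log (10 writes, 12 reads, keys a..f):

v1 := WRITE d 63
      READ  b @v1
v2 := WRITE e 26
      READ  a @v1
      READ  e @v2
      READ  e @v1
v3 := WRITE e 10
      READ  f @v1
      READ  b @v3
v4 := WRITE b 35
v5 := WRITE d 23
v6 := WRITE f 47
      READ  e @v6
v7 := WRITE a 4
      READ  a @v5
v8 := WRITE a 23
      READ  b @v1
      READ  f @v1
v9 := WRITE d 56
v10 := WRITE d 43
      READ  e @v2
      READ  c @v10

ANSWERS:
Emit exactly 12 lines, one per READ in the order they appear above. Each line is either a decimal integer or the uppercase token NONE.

Answer: NONE
NONE
26
NONE
NONE
NONE
10
NONE
NONE
NONE
26
NONE

Derivation:
v1: WRITE d=63  (d history now [(1, 63)])
READ b @v1: history=[] -> no version <= 1 -> NONE
v2: WRITE e=26  (e history now [(2, 26)])
READ a @v1: history=[] -> no version <= 1 -> NONE
READ e @v2: history=[(2, 26)] -> pick v2 -> 26
READ e @v1: history=[(2, 26)] -> no version <= 1 -> NONE
v3: WRITE e=10  (e history now [(2, 26), (3, 10)])
READ f @v1: history=[] -> no version <= 1 -> NONE
READ b @v3: history=[] -> no version <= 3 -> NONE
v4: WRITE b=35  (b history now [(4, 35)])
v5: WRITE d=23  (d history now [(1, 63), (5, 23)])
v6: WRITE f=47  (f history now [(6, 47)])
READ e @v6: history=[(2, 26), (3, 10)] -> pick v3 -> 10
v7: WRITE a=4  (a history now [(7, 4)])
READ a @v5: history=[(7, 4)] -> no version <= 5 -> NONE
v8: WRITE a=23  (a history now [(7, 4), (8, 23)])
READ b @v1: history=[(4, 35)] -> no version <= 1 -> NONE
READ f @v1: history=[(6, 47)] -> no version <= 1 -> NONE
v9: WRITE d=56  (d history now [(1, 63), (5, 23), (9, 56)])
v10: WRITE d=43  (d history now [(1, 63), (5, 23), (9, 56), (10, 43)])
READ e @v2: history=[(2, 26), (3, 10)] -> pick v2 -> 26
READ c @v10: history=[] -> no version <= 10 -> NONE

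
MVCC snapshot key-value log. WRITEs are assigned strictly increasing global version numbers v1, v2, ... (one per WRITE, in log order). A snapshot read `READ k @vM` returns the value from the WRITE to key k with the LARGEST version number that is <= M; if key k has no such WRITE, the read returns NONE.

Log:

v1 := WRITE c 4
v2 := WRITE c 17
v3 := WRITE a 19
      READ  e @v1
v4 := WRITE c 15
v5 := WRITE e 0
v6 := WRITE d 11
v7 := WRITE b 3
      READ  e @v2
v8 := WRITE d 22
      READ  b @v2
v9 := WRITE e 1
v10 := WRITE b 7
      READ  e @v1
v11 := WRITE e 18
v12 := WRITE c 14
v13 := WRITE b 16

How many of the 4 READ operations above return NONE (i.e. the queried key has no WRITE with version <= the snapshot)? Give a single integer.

Answer: 4

Derivation:
v1: WRITE c=4  (c history now [(1, 4)])
v2: WRITE c=17  (c history now [(1, 4), (2, 17)])
v3: WRITE a=19  (a history now [(3, 19)])
READ e @v1: history=[] -> no version <= 1 -> NONE
v4: WRITE c=15  (c history now [(1, 4), (2, 17), (4, 15)])
v5: WRITE e=0  (e history now [(5, 0)])
v6: WRITE d=11  (d history now [(6, 11)])
v7: WRITE b=3  (b history now [(7, 3)])
READ e @v2: history=[(5, 0)] -> no version <= 2 -> NONE
v8: WRITE d=22  (d history now [(6, 11), (8, 22)])
READ b @v2: history=[(7, 3)] -> no version <= 2 -> NONE
v9: WRITE e=1  (e history now [(5, 0), (9, 1)])
v10: WRITE b=7  (b history now [(7, 3), (10, 7)])
READ e @v1: history=[(5, 0), (9, 1)] -> no version <= 1 -> NONE
v11: WRITE e=18  (e history now [(5, 0), (9, 1), (11, 18)])
v12: WRITE c=14  (c history now [(1, 4), (2, 17), (4, 15), (12, 14)])
v13: WRITE b=16  (b history now [(7, 3), (10, 7), (13, 16)])
Read results in order: ['NONE', 'NONE', 'NONE', 'NONE']
NONE count = 4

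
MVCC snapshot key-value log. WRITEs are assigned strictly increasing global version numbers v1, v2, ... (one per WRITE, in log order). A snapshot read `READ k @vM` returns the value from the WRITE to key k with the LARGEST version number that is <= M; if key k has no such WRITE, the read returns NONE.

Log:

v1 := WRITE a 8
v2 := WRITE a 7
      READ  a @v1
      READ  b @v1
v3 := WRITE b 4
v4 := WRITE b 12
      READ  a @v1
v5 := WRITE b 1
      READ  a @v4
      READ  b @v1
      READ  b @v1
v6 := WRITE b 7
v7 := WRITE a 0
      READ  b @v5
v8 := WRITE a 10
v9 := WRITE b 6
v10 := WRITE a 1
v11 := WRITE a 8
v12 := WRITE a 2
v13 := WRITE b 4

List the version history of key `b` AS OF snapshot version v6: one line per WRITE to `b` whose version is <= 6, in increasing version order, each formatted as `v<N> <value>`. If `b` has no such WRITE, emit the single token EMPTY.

Answer: v3 4
v4 12
v5 1
v6 7

Derivation:
Scan writes for key=b with version <= 6:
  v1 WRITE a 8 -> skip
  v2 WRITE a 7 -> skip
  v3 WRITE b 4 -> keep
  v4 WRITE b 12 -> keep
  v5 WRITE b 1 -> keep
  v6 WRITE b 7 -> keep
  v7 WRITE a 0 -> skip
  v8 WRITE a 10 -> skip
  v9 WRITE b 6 -> drop (> snap)
  v10 WRITE a 1 -> skip
  v11 WRITE a 8 -> skip
  v12 WRITE a 2 -> skip
  v13 WRITE b 4 -> drop (> snap)
Collected: [(3, 4), (4, 12), (5, 1), (6, 7)]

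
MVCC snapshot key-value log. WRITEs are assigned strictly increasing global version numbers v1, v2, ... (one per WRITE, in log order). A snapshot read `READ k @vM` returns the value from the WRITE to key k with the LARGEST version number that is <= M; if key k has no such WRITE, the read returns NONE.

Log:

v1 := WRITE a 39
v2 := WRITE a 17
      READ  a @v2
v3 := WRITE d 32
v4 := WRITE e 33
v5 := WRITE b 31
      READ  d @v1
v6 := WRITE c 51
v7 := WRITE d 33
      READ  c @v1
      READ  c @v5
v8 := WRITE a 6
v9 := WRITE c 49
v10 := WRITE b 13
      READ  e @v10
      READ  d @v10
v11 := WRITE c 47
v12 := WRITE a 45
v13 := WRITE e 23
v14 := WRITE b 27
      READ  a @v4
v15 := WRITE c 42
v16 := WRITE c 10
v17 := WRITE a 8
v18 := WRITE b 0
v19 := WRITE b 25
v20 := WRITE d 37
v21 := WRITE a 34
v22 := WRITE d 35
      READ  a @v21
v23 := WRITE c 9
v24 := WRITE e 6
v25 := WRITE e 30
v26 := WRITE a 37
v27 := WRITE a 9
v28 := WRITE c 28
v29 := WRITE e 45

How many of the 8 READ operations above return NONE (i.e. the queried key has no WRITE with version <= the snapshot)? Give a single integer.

Answer: 3

Derivation:
v1: WRITE a=39  (a history now [(1, 39)])
v2: WRITE a=17  (a history now [(1, 39), (2, 17)])
READ a @v2: history=[(1, 39), (2, 17)] -> pick v2 -> 17
v3: WRITE d=32  (d history now [(3, 32)])
v4: WRITE e=33  (e history now [(4, 33)])
v5: WRITE b=31  (b history now [(5, 31)])
READ d @v1: history=[(3, 32)] -> no version <= 1 -> NONE
v6: WRITE c=51  (c history now [(6, 51)])
v7: WRITE d=33  (d history now [(3, 32), (7, 33)])
READ c @v1: history=[(6, 51)] -> no version <= 1 -> NONE
READ c @v5: history=[(6, 51)] -> no version <= 5 -> NONE
v8: WRITE a=6  (a history now [(1, 39), (2, 17), (8, 6)])
v9: WRITE c=49  (c history now [(6, 51), (9, 49)])
v10: WRITE b=13  (b history now [(5, 31), (10, 13)])
READ e @v10: history=[(4, 33)] -> pick v4 -> 33
READ d @v10: history=[(3, 32), (7, 33)] -> pick v7 -> 33
v11: WRITE c=47  (c history now [(6, 51), (9, 49), (11, 47)])
v12: WRITE a=45  (a history now [(1, 39), (2, 17), (8, 6), (12, 45)])
v13: WRITE e=23  (e history now [(4, 33), (13, 23)])
v14: WRITE b=27  (b history now [(5, 31), (10, 13), (14, 27)])
READ a @v4: history=[(1, 39), (2, 17), (8, 6), (12, 45)] -> pick v2 -> 17
v15: WRITE c=42  (c history now [(6, 51), (9, 49), (11, 47), (15, 42)])
v16: WRITE c=10  (c history now [(6, 51), (9, 49), (11, 47), (15, 42), (16, 10)])
v17: WRITE a=8  (a history now [(1, 39), (2, 17), (8, 6), (12, 45), (17, 8)])
v18: WRITE b=0  (b history now [(5, 31), (10, 13), (14, 27), (18, 0)])
v19: WRITE b=25  (b history now [(5, 31), (10, 13), (14, 27), (18, 0), (19, 25)])
v20: WRITE d=37  (d history now [(3, 32), (7, 33), (20, 37)])
v21: WRITE a=34  (a history now [(1, 39), (2, 17), (8, 6), (12, 45), (17, 8), (21, 34)])
v22: WRITE d=35  (d history now [(3, 32), (7, 33), (20, 37), (22, 35)])
READ a @v21: history=[(1, 39), (2, 17), (8, 6), (12, 45), (17, 8), (21, 34)] -> pick v21 -> 34
v23: WRITE c=9  (c history now [(6, 51), (9, 49), (11, 47), (15, 42), (16, 10), (23, 9)])
v24: WRITE e=6  (e history now [(4, 33), (13, 23), (24, 6)])
v25: WRITE e=30  (e history now [(4, 33), (13, 23), (24, 6), (25, 30)])
v26: WRITE a=37  (a history now [(1, 39), (2, 17), (8, 6), (12, 45), (17, 8), (21, 34), (26, 37)])
v27: WRITE a=9  (a history now [(1, 39), (2, 17), (8, 6), (12, 45), (17, 8), (21, 34), (26, 37), (27, 9)])
v28: WRITE c=28  (c history now [(6, 51), (9, 49), (11, 47), (15, 42), (16, 10), (23, 9), (28, 28)])
v29: WRITE e=45  (e history now [(4, 33), (13, 23), (24, 6), (25, 30), (29, 45)])
Read results in order: ['17', 'NONE', 'NONE', 'NONE', '33', '33', '17', '34']
NONE count = 3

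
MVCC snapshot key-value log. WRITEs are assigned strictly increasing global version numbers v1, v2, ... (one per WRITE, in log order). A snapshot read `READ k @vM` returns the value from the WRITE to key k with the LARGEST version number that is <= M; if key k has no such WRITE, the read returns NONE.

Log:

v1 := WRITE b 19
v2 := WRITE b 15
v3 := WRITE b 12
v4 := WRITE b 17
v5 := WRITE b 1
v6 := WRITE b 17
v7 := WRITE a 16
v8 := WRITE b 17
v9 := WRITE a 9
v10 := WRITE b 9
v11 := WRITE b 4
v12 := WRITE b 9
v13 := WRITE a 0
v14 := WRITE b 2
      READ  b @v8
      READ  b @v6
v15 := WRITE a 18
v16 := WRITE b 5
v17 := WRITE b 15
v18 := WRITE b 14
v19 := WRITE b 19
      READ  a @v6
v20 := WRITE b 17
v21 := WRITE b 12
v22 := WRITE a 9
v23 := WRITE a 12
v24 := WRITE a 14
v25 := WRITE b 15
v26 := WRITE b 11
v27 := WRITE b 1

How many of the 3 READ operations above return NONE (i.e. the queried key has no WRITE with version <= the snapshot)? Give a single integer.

Answer: 1

Derivation:
v1: WRITE b=19  (b history now [(1, 19)])
v2: WRITE b=15  (b history now [(1, 19), (2, 15)])
v3: WRITE b=12  (b history now [(1, 19), (2, 15), (3, 12)])
v4: WRITE b=17  (b history now [(1, 19), (2, 15), (3, 12), (4, 17)])
v5: WRITE b=1  (b history now [(1, 19), (2, 15), (3, 12), (4, 17), (5, 1)])
v6: WRITE b=17  (b history now [(1, 19), (2, 15), (3, 12), (4, 17), (5, 1), (6, 17)])
v7: WRITE a=16  (a history now [(7, 16)])
v8: WRITE b=17  (b history now [(1, 19), (2, 15), (3, 12), (4, 17), (5, 1), (6, 17), (8, 17)])
v9: WRITE a=9  (a history now [(7, 16), (9, 9)])
v10: WRITE b=9  (b history now [(1, 19), (2, 15), (3, 12), (4, 17), (5, 1), (6, 17), (8, 17), (10, 9)])
v11: WRITE b=4  (b history now [(1, 19), (2, 15), (3, 12), (4, 17), (5, 1), (6, 17), (8, 17), (10, 9), (11, 4)])
v12: WRITE b=9  (b history now [(1, 19), (2, 15), (3, 12), (4, 17), (5, 1), (6, 17), (8, 17), (10, 9), (11, 4), (12, 9)])
v13: WRITE a=0  (a history now [(7, 16), (9, 9), (13, 0)])
v14: WRITE b=2  (b history now [(1, 19), (2, 15), (3, 12), (4, 17), (5, 1), (6, 17), (8, 17), (10, 9), (11, 4), (12, 9), (14, 2)])
READ b @v8: history=[(1, 19), (2, 15), (3, 12), (4, 17), (5, 1), (6, 17), (8, 17), (10, 9), (11, 4), (12, 9), (14, 2)] -> pick v8 -> 17
READ b @v6: history=[(1, 19), (2, 15), (3, 12), (4, 17), (5, 1), (6, 17), (8, 17), (10, 9), (11, 4), (12, 9), (14, 2)] -> pick v6 -> 17
v15: WRITE a=18  (a history now [(7, 16), (9, 9), (13, 0), (15, 18)])
v16: WRITE b=5  (b history now [(1, 19), (2, 15), (3, 12), (4, 17), (5, 1), (6, 17), (8, 17), (10, 9), (11, 4), (12, 9), (14, 2), (16, 5)])
v17: WRITE b=15  (b history now [(1, 19), (2, 15), (3, 12), (4, 17), (5, 1), (6, 17), (8, 17), (10, 9), (11, 4), (12, 9), (14, 2), (16, 5), (17, 15)])
v18: WRITE b=14  (b history now [(1, 19), (2, 15), (3, 12), (4, 17), (5, 1), (6, 17), (8, 17), (10, 9), (11, 4), (12, 9), (14, 2), (16, 5), (17, 15), (18, 14)])
v19: WRITE b=19  (b history now [(1, 19), (2, 15), (3, 12), (4, 17), (5, 1), (6, 17), (8, 17), (10, 9), (11, 4), (12, 9), (14, 2), (16, 5), (17, 15), (18, 14), (19, 19)])
READ a @v6: history=[(7, 16), (9, 9), (13, 0), (15, 18)] -> no version <= 6 -> NONE
v20: WRITE b=17  (b history now [(1, 19), (2, 15), (3, 12), (4, 17), (5, 1), (6, 17), (8, 17), (10, 9), (11, 4), (12, 9), (14, 2), (16, 5), (17, 15), (18, 14), (19, 19), (20, 17)])
v21: WRITE b=12  (b history now [(1, 19), (2, 15), (3, 12), (4, 17), (5, 1), (6, 17), (8, 17), (10, 9), (11, 4), (12, 9), (14, 2), (16, 5), (17, 15), (18, 14), (19, 19), (20, 17), (21, 12)])
v22: WRITE a=9  (a history now [(7, 16), (9, 9), (13, 0), (15, 18), (22, 9)])
v23: WRITE a=12  (a history now [(7, 16), (9, 9), (13, 0), (15, 18), (22, 9), (23, 12)])
v24: WRITE a=14  (a history now [(7, 16), (9, 9), (13, 0), (15, 18), (22, 9), (23, 12), (24, 14)])
v25: WRITE b=15  (b history now [(1, 19), (2, 15), (3, 12), (4, 17), (5, 1), (6, 17), (8, 17), (10, 9), (11, 4), (12, 9), (14, 2), (16, 5), (17, 15), (18, 14), (19, 19), (20, 17), (21, 12), (25, 15)])
v26: WRITE b=11  (b history now [(1, 19), (2, 15), (3, 12), (4, 17), (5, 1), (6, 17), (8, 17), (10, 9), (11, 4), (12, 9), (14, 2), (16, 5), (17, 15), (18, 14), (19, 19), (20, 17), (21, 12), (25, 15), (26, 11)])
v27: WRITE b=1  (b history now [(1, 19), (2, 15), (3, 12), (4, 17), (5, 1), (6, 17), (8, 17), (10, 9), (11, 4), (12, 9), (14, 2), (16, 5), (17, 15), (18, 14), (19, 19), (20, 17), (21, 12), (25, 15), (26, 11), (27, 1)])
Read results in order: ['17', '17', 'NONE']
NONE count = 1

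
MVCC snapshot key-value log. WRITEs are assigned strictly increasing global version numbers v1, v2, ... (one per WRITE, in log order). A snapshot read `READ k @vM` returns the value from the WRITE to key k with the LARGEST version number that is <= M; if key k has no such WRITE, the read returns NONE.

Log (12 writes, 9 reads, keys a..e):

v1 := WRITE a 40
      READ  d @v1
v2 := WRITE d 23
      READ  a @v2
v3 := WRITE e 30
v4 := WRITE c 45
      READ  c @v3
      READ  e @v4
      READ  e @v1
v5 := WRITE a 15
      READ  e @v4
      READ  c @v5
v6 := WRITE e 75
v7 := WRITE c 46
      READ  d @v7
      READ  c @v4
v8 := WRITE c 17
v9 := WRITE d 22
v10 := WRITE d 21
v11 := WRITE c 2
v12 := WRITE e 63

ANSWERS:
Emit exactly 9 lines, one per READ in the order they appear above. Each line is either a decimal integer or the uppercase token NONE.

v1: WRITE a=40  (a history now [(1, 40)])
READ d @v1: history=[] -> no version <= 1 -> NONE
v2: WRITE d=23  (d history now [(2, 23)])
READ a @v2: history=[(1, 40)] -> pick v1 -> 40
v3: WRITE e=30  (e history now [(3, 30)])
v4: WRITE c=45  (c history now [(4, 45)])
READ c @v3: history=[(4, 45)] -> no version <= 3 -> NONE
READ e @v4: history=[(3, 30)] -> pick v3 -> 30
READ e @v1: history=[(3, 30)] -> no version <= 1 -> NONE
v5: WRITE a=15  (a history now [(1, 40), (5, 15)])
READ e @v4: history=[(3, 30)] -> pick v3 -> 30
READ c @v5: history=[(4, 45)] -> pick v4 -> 45
v6: WRITE e=75  (e history now [(3, 30), (6, 75)])
v7: WRITE c=46  (c history now [(4, 45), (7, 46)])
READ d @v7: history=[(2, 23)] -> pick v2 -> 23
READ c @v4: history=[(4, 45), (7, 46)] -> pick v4 -> 45
v8: WRITE c=17  (c history now [(4, 45), (7, 46), (8, 17)])
v9: WRITE d=22  (d history now [(2, 23), (9, 22)])
v10: WRITE d=21  (d history now [(2, 23), (9, 22), (10, 21)])
v11: WRITE c=2  (c history now [(4, 45), (7, 46), (8, 17), (11, 2)])
v12: WRITE e=63  (e history now [(3, 30), (6, 75), (12, 63)])

Answer: NONE
40
NONE
30
NONE
30
45
23
45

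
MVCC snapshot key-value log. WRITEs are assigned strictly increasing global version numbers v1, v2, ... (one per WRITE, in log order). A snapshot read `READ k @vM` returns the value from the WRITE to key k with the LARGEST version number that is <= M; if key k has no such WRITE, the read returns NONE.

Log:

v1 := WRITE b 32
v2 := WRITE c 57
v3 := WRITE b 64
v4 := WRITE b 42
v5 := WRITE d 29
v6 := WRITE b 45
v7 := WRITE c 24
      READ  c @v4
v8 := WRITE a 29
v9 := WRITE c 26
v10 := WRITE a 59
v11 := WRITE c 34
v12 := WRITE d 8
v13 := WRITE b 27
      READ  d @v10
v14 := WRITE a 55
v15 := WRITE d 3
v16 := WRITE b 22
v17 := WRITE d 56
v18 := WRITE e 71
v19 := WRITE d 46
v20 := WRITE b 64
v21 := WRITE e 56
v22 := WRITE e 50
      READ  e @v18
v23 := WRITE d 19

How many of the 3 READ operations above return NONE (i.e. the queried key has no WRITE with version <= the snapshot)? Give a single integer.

Answer: 0

Derivation:
v1: WRITE b=32  (b history now [(1, 32)])
v2: WRITE c=57  (c history now [(2, 57)])
v3: WRITE b=64  (b history now [(1, 32), (3, 64)])
v4: WRITE b=42  (b history now [(1, 32), (3, 64), (4, 42)])
v5: WRITE d=29  (d history now [(5, 29)])
v6: WRITE b=45  (b history now [(1, 32), (3, 64), (4, 42), (6, 45)])
v7: WRITE c=24  (c history now [(2, 57), (7, 24)])
READ c @v4: history=[(2, 57), (7, 24)] -> pick v2 -> 57
v8: WRITE a=29  (a history now [(8, 29)])
v9: WRITE c=26  (c history now [(2, 57), (7, 24), (9, 26)])
v10: WRITE a=59  (a history now [(8, 29), (10, 59)])
v11: WRITE c=34  (c history now [(2, 57), (7, 24), (9, 26), (11, 34)])
v12: WRITE d=8  (d history now [(5, 29), (12, 8)])
v13: WRITE b=27  (b history now [(1, 32), (3, 64), (4, 42), (6, 45), (13, 27)])
READ d @v10: history=[(5, 29), (12, 8)] -> pick v5 -> 29
v14: WRITE a=55  (a history now [(8, 29), (10, 59), (14, 55)])
v15: WRITE d=3  (d history now [(5, 29), (12, 8), (15, 3)])
v16: WRITE b=22  (b history now [(1, 32), (3, 64), (4, 42), (6, 45), (13, 27), (16, 22)])
v17: WRITE d=56  (d history now [(5, 29), (12, 8), (15, 3), (17, 56)])
v18: WRITE e=71  (e history now [(18, 71)])
v19: WRITE d=46  (d history now [(5, 29), (12, 8), (15, 3), (17, 56), (19, 46)])
v20: WRITE b=64  (b history now [(1, 32), (3, 64), (4, 42), (6, 45), (13, 27), (16, 22), (20, 64)])
v21: WRITE e=56  (e history now [(18, 71), (21, 56)])
v22: WRITE e=50  (e history now [(18, 71), (21, 56), (22, 50)])
READ e @v18: history=[(18, 71), (21, 56), (22, 50)] -> pick v18 -> 71
v23: WRITE d=19  (d history now [(5, 29), (12, 8), (15, 3), (17, 56), (19, 46), (23, 19)])
Read results in order: ['57', '29', '71']
NONE count = 0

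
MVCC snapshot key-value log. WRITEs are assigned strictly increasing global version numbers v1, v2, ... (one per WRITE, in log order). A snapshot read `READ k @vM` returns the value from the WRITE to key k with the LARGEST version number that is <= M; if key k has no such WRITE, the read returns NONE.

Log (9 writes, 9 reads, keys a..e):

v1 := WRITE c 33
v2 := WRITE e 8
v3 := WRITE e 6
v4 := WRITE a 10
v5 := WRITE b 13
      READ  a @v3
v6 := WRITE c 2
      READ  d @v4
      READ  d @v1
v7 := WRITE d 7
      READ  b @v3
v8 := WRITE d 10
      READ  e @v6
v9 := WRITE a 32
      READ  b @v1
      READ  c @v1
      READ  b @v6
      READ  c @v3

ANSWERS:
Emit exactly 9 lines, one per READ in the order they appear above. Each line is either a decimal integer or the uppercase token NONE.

v1: WRITE c=33  (c history now [(1, 33)])
v2: WRITE e=8  (e history now [(2, 8)])
v3: WRITE e=6  (e history now [(2, 8), (3, 6)])
v4: WRITE a=10  (a history now [(4, 10)])
v5: WRITE b=13  (b history now [(5, 13)])
READ a @v3: history=[(4, 10)] -> no version <= 3 -> NONE
v6: WRITE c=2  (c history now [(1, 33), (6, 2)])
READ d @v4: history=[] -> no version <= 4 -> NONE
READ d @v1: history=[] -> no version <= 1 -> NONE
v7: WRITE d=7  (d history now [(7, 7)])
READ b @v3: history=[(5, 13)] -> no version <= 3 -> NONE
v8: WRITE d=10  (d history now [(7, 7), (8, 10)])
READ e @v6: history=[(2, 8), (3, 6)] -> pick v3 -> 6
v9: WRITE a=32  (a history now [(4, 10), (9, 32)])
READ b @v1: history=[(5, 13)] -> no version <= 1 -> NONE
READ c @v1: history=[(1, 33), (6, 2)] -> pick v1 -> 33
READ b @v6: history=[(5, 13)] -> pick v5 -> 13
READ c @v3: history=[(1, 33), (6, 2)] -> pick v1 -> 33

Answer: NONE
NONE
NONE
NONE
6
NONE
33
13
33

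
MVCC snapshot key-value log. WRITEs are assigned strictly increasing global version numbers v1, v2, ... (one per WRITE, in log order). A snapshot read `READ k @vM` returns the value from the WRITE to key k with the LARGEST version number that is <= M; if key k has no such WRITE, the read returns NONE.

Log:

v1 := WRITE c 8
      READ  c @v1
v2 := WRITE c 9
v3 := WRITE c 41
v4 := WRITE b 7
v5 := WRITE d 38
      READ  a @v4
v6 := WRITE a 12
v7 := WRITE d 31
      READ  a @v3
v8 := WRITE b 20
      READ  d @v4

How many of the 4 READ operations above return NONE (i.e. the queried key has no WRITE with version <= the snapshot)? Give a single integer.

v1: WRITE c=8  (c history now [(1, 8)])
READ c @v1: history=[(1, 8)] -> pick v1 -> 8
v2: WRITE c=9  (c history now [(1, 8), (2, 9)])
v3: WRITE c=41  (c history now [(1, 8), (2, 9), (3, 41)])
v4: WRITE b=7  (b history now [(4, 7)])
v5: WRITE d=38  (d history now [(5, 38)])
READ a @v4: history=[] -> no version <= 4 -> NONE
v6: WRITE a=12  (a history now [(6, 12)])
v7: WRITE d=31  (d history now [(5, 38), (7, 31)])
READ a @v3: history=[(6, 12)] -> no version <= 3 -> NONE
v8: WRITE b=20  (b history now [(4, 7), (8, 20)])
READ d @v4: history=[(5, 38), (7, 31)] -> no version <= 4 -> NONE
Read results in order: ['8', 'NONE', 'NONE', 'NONE']
NONE count = 3

Answer: 3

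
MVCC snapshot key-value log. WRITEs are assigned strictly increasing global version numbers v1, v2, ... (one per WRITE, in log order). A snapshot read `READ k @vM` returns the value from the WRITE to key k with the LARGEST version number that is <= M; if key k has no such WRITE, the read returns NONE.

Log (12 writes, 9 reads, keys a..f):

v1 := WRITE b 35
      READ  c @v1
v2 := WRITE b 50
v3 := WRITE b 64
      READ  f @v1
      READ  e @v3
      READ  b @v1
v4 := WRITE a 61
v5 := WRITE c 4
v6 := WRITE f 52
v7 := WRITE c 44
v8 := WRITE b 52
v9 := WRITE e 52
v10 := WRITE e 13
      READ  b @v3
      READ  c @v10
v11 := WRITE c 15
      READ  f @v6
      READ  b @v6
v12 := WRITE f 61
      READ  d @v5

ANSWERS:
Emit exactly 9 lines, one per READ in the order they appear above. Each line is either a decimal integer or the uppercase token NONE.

Answer: NONE
NONE
NONE
35
64
44
52
64
NONE

Derivation:
v1: WRITE b=35  (b history now [(1, 35)])
READ c @v1: history=[] -> no version <= 1 -> NONE
v2: WRITE b=50  (b history now [(1, 35), (2, 50)])
v3: WRITE b=64  (b history now [(1, 35), (2, 50), (3, 64)])
READ f @v1: history=[] -> no version <= 1 -> NONE
READ e @v3: history=[] -> no version <= 3 -> NONE
READ b @v1: history=[(1, 35), (2, 50), (3, 64)] -> pick v1 -> 35
v4: WRITE a=61  (a history now [(4, 61)])
v5: WRITE c=4  (c history now [(5, 4)])
v6: WRITE f=52  (f history now [(6, 52)])
v7: WRITE c=44  (c history now [(5, 4), (7, 44)])
v8: WRITE b=52  (b history now [(1, 35), (2, 50), (3, 64), (8, 52)])
v9: WRITE e=52  (e history now [(9, 52)])
v10: WRITE e=13  (e history now [(9, 52), (10, 13)])
READ b @v3: history=[(1, 35), (2, 50), (3, 64), (8, 52)] -> pick v3 -> 64
READ c @v10: history=[(5, 4), (7, 44)] -> pick v7 -> 44
v11: WRITE c=15  (c history now [(5, 4), (7, 44), (11, 15)])
READ f @v6: history=[(6, 52)] -> pick v6 -> 52
READ b @v6: history=[(1, 35), (2, 50), (3, 64), (8, 52)] -> pick v3 -> 64
v12: WRITE f=61  (f history now [(6, 52), (12, 61)])
READ d @v5: history=[] -> no version <= 5 -> NONE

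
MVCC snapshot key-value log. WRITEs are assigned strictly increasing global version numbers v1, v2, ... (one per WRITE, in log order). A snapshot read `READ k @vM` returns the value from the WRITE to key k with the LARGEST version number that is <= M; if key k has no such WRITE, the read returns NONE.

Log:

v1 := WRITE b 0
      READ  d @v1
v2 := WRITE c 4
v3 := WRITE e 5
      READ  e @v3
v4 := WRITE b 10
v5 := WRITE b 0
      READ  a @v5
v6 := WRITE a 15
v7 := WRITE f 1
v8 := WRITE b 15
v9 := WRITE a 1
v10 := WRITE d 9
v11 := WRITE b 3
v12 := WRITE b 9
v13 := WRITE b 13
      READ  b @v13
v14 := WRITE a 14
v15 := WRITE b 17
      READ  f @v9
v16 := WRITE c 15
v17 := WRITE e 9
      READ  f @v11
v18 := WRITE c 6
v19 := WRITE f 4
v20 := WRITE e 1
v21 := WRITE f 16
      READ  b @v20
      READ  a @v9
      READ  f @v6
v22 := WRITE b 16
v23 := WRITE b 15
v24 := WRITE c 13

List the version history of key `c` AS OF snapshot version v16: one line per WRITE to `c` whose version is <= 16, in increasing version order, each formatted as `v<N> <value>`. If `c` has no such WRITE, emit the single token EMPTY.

Answer: v2 4
v16 15

Derivation:
Scan writes for key=c with version <= 16:
  v1 WRITE b 0 -> skip
  v2 WRITE c 4 -> keep
  v3 WRITE e 5 -> skip
  v4 WRITE b 10 -> skip
  v5 WRITE b 0 -> skip
  v6 WRITE a 15 -> skip
  v7 WRITE f 1 -> skip
  v8 WRITE b 15 -> skip
  v9 WRITE a 1 -> skip
  v10 WRITE d 9 -> skip
  v11 WRITE b 3 -> skip
  v12 WRITE b 9 -> skip
  v13 WRITE b 13 -> skip
  v14 WRITE a 14 -> skip
  v15 WRITE b 17 -> skip
  v16 WRITE c 15 -> keep
  v17 WRITE e 9 -> skip
  v18 WRITE c 6 -> drop (> snap)
  v19 WRITE f 4 -> skip
  v20 WRITE e 1 -> skip
  v21 WRITE f 16 -> skip
  v22 WRITE b 16 -> skip
  v23 WRITE b 15 -> skip
  v24 WRITE c 13 -> drop (> snap)
Collected: [(2, 4), (16, 15)]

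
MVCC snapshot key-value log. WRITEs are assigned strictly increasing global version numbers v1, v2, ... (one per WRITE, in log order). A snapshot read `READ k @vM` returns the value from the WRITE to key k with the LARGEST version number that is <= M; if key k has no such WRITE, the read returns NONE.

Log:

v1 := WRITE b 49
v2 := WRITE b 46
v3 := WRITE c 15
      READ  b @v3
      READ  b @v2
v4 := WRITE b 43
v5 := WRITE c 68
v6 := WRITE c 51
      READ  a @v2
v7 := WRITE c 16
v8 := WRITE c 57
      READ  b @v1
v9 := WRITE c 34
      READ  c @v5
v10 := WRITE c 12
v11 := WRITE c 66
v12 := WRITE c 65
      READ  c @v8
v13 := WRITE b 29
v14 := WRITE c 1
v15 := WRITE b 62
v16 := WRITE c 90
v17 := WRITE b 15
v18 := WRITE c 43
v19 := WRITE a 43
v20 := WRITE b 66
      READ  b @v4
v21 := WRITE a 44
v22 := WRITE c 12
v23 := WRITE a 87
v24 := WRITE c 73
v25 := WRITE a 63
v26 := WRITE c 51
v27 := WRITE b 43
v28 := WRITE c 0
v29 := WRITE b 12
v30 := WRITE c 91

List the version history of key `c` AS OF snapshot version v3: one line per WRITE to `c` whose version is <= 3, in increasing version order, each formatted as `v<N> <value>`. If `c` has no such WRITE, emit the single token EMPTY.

Answer: v3 15

Derivation:
Scan writes for key=c with version <= 3:
  v1 WRITE b 49 -> skip
  v2 WRITE b 46 -> skip
  v3 WRITE c 15 -> keep
  v4 WRITE b 43 -> skip
  v5 WRITE c 68 -> drop (> snap)
  v6 WRITE c 51 -> drop (> snap)
  v7 WRITE c 16 -> drop (> snap)
  v8 WRITE c 57 -> drop (> snap)
  v9 WRITE c 34 -> drop (> snap)
  v10 WRITE c 12 -> drop (> snap)
  v11 WRITE c 66 -> drop (> snap)
  v12 WRITE c 65 -> drop (> snap)
  v13 WRITE b 29 -> skip
  v14 WRITE c 1 -> drop (> snap)
  v15 WRITE b 62 -> skip
  v16 WRITE c 90 -> drop (> snap)
  v17 WRITE b 15 -> skip
  v18 WRITE c 43 -> drop (> snap)
  v19 WRITE a 43 -> skip
  v20 WRITE b 66 -> skip
  v21 WRITE a 44 -> skip
  v22 WRITE c 12 -> drop (> snap)
  v23 WRITE a 87 -> skip
  v24 WRITE c 73 -> drop (> snap)
  v25 WRITE a 63 -> skip
  v26 WRITE c 51 -> drop (> snap)
  v27 WRITE b 43 -> skip
  v28 WRITE c 0 -> drop (> snap)
  v29 WRITE b 12 -> skip
  v30 WRITE c 91 -> drop (> snap)
Collected: [(3, 15)]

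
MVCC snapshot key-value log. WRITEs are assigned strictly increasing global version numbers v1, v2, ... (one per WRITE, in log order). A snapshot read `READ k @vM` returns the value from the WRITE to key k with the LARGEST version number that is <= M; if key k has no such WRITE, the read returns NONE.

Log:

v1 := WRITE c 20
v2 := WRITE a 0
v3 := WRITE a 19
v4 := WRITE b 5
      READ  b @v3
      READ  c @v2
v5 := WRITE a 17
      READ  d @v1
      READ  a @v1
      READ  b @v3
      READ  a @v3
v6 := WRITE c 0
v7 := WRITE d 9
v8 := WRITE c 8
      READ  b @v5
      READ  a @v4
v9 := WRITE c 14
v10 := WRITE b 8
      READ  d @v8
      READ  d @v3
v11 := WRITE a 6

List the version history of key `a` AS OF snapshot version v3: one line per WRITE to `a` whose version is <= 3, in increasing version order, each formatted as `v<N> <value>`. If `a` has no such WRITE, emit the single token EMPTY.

Scan writes for key=a with version <= 3:
  v1 WRITE c 20 -> skip
  v2 WRITE a 0 -> keep
  v3 WRITE a 19 -> keep
  v4 WRITE b 5 -> skip
  v5 WRITE a 17 -> drop (> snap)
  v6 WRITE c 0 -> skip
  v7 WRITE d 9 -> skip
  v8 WRITE c 8 -> skip
  v9 WRITE c 14 -> skip
  v10 WRITE b 8 -> skip
  v11 WRITE a 6 -> drop (> snap)
Collected: [(2, 0), (3, 19)]

Answer: v2 0
v3 19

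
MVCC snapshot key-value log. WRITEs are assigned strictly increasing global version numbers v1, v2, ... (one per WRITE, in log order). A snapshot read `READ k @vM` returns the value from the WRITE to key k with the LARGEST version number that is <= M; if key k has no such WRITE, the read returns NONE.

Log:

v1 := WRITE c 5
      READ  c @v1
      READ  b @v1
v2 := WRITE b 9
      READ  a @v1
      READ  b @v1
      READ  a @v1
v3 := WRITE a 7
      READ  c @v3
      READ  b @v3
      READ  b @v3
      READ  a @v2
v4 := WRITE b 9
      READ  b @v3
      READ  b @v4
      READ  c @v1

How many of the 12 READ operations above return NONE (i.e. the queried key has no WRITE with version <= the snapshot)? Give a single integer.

v1: WRITE c=5  (c history now [(1, 5)])
READ c @v1: history=[(1, 5)] -> pick v1 -> 5
READ b @v1: history=[] -> no version <= 1 -> NONE
v2: WRITE b=9  (b history now [(2, 9)])
READ a @v1: history=[] -> no version <= 1 -> NONE
READ b @v1: history=[(2, 9)] -> no version <= 1 -> NONE
READ a @v1: history=[] -> no version <= 1 -> NONE
v3: WRITE a=7  (a history now [(3, 7)])
READ c @v3: history=[(1, 5)] -> pick v1 -> 5
READ b @v3: history=[(2, 9)] -> pick v2 -> 9
READ b @v3: history=[(2, 9)] -> pick v2 -> 9
READ a @v2: history=[(3, 7)] -> no version <= 2 -> NONE
v4: WRITE b=9  (b history now [(2, 9), (4, 9)])
READ b @v3: history=[(2, 9), (4, 9)] -> pick v2 -> 9
READ b @v4: history=[(2, 9), (4, 9)] -> pick v4 -> 9
READ c @v1: history=[(1, 5)] -> pick v1 -> 5
Read results in order: ['5', 'NONE', 'NONE', 'NONE', 'NONE', '5', '9', '9', 'NONE', '9', '9', '5']
NONE count = 5

Answer: 5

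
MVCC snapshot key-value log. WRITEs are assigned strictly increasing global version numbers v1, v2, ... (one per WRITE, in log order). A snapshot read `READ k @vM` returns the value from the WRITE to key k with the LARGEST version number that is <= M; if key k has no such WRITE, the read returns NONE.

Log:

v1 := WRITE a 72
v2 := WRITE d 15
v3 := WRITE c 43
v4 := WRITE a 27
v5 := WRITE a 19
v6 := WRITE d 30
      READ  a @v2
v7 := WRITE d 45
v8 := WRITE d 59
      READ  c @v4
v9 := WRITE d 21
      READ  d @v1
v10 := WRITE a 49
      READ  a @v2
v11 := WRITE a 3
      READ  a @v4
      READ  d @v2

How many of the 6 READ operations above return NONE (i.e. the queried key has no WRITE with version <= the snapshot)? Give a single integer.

Answer: 1

Derivation:
v1: WRITE a=72  (a history now [(1, 72)])
v2: WRITE d=15  (d history now [(2, 15)])
v3: WRITE c=43  (c history now [(3, 43)])
v4: WRITE a=27  (a history now [(1, 72), (4, 27)])
v5: WRITE a=19  (a history now [(1, 72), (4, 27), (5, 19)])
v6: WRITE d=30  (d history now [(2, 15), (6, 30)])
READ a @v2: history=[(1, 72), (4, 27), (5, 19)] -> pick v1 -> 72
v7: WRITE d=45  (d history now [(2, 15), (6, 30), (7, 45)])
v8: WRITE d=59  (d history now [(2, 15), (6, 30), (7, 45), (8, 59)])
READ c @v4: history=[(3, 43)] -> pick v3 -> 43
v9: WRITE d=21  (d history now [(2, 15), (6, 30), (7, 45), (8, 59), (9, 21)])
READ d @v1: history=[(2, 15), (6, 30), (7, 45), (8, 59), (9, 21)] -> no version <= 1 -> NONE
v10: WRITE a=49  (a history now [(1, 72), (4, 27), (5, 19), (10, 49)])
READ a @v2: history=[(1, 72), (4, 27), (5, 19), (10, 49)] -> pick v1 -> 72
v11: WRITE a=3  (a history now [(1, 72), (4, 27), (5, 19), (10, 49), (11, 3)])
READ a @v4: history=[(1, 72), (4, 27), (5, 19), (10, 49), (11, 3)] -> pick v4 -> 27
READ d @v2: history=[(2, 15), (6, 30), (7, 45), (8, 59), (9, 21)] -> pick v2 -> 15
Read results in order: ['72', '43', 'NONE', '72', '27', '15']
NONE count = 1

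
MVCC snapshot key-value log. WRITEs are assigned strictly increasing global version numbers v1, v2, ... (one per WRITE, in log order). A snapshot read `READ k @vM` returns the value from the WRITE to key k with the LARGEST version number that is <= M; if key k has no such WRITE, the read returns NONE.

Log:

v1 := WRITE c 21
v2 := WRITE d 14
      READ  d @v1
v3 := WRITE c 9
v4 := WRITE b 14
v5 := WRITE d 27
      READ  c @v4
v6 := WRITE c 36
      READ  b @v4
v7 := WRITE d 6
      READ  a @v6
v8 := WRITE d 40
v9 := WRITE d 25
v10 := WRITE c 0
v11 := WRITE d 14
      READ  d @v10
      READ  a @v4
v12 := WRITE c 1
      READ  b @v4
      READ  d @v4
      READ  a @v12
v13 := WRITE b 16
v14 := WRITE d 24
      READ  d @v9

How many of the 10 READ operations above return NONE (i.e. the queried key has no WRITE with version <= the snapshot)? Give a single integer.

v1: WRITE c=21  (c history now [(1, 21)])
v2: WRITE d=14  (d history now [(2, 14)])
READ d @v1: history=[(2, 14)] -> no version <= 1 -> NONE
v3: WRITE c=9  (c history now [(1, 21), (3, 9)])
v4: WRITE b=14  (b history now [(4, 14)])
v5: WRITE d=27  (d history now [(2, 14), (5, 27)])
READ c @v4: history=[(1, 21), (3, 9)] -> pick v3 -> 9
v6: WRITE c=36  (c history now [(1, 21), (3, 9), (6, 36)])
READ b @v4: history=[(4, 14)] -> pick v4 -> 14
v7: WRITE d=6  (d history now [(2, 14), (5, 27), (7, 6)])
READ a @v6: history=[] -> no version <= 6 -> NONE
v8: WRITE d=40  (d history now [(2, 14), (5, 27), (7, 6), (8, 40)])
v9: WRITE d=25  (d history now [(2, 14), (5, 27), (7, 6), (8, 40), (9, 25)])
v10: WRITE c=0  (c history now [(1, 21), (3, 9), (6, 36), (10, 0)])
v11: WRITE d=14  (d history now [(2, 14), (5, 27), (7, 6), (8, 40), (9, 25), (11, 14)])
READ d @v10: history=[(2, 14), (5, 27), (7, 6), (8, 40), (9, 25), (11, 14)] -> pick v9 -> 25
READ a @v4: history=[] -> no version <= 4 -> NONE
v12: WRITE c=1  (c history now [(1, 21), (3, 9), (6, 36), (10, 0), (12, 1)])
READ b @v4: history=[(4, 14)] -> pick v4 -> 14
READ d @v4: history=[(2, 14), (5, 27), (7, 6), (8, 40), (9, 25), (11, 14)] -> pick v2 -> 14
READ a @v12: history=[] -> no version <= 12 -> NONE
v13: WRITE b=16  (b history now [(4, 14), (13, 16)])
v14: WRITE d=24  (d history now [(2, 14), (5, 27), (7, 6), (8, 40), (9, 25), (11, 14), (14, 24)])
READ d @v9: history=[(2, 14), (5, 27), (7, 6), (8, 40), (9, 25), (11, 14), (14, 24)] -> pick v9 -> 25
Read results in order: ['NONE', '9', '14', 'NONE', '25', 'NONE', '14', '14', 'NONE', '25']
NONE count = 4

Answer: 4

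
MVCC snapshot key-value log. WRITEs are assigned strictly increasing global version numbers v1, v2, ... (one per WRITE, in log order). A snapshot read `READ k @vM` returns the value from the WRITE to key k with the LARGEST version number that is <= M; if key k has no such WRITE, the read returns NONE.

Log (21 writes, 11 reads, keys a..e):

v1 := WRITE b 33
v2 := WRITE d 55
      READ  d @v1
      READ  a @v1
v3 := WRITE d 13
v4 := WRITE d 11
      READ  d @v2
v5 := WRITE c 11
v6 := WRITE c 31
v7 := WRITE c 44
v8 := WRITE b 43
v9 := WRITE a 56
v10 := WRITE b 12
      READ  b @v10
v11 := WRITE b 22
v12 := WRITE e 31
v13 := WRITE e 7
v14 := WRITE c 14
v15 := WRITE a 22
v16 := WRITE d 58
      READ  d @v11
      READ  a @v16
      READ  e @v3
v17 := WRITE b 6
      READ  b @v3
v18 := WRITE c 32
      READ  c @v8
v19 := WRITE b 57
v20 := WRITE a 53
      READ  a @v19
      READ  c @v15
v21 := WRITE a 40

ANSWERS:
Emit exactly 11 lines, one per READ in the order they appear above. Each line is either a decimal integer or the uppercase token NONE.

v1: WRITE b=33  (b history now [(1, 33)])
v2: WRITE d=55  (d history now [(2, 55)])
READ d @v1: history=[(2, 55)] -> no version <= 1 -> NONE
READ a @v1: history=[] -> no version <= 1 -> NONE
v3: WRITE d=13  (d history now [(2, 55), (3, 13)])
v4: WRITE d=11  (d history now [(2, 55), (3, 13), (4, 11)])
READ d @v2: history=[(2, 55), (3, 13), (4, 11)] -> pick v2 -> 55
v5: WRITE c=11  (c history now [(5, 11)])
v6: WRITE c=31  (c history now [(5, 11), (6, 31)])
v7: WRITE c=44  (c history now [(5, 11), (6, 31), (7, 44)])
v8: WRITE b=43  (b history now [(1, 33), (8, 43)])
v9: WRITE a=56  (a history now [(9, 56)])
v10: WRITE b=12  (b history now [(1, 33), (8, 43), (10, 12)])
READ b @v10: history=[(1, 33), (8, 43), (10, 12)] -> pick v10 -> 12
v11: WRITE b=22  (b history now [(1, 33), (8, 43), (10, 12), (11, 22)])
v12: WRITE e=31  (e history now [(12, 31)])
v13: WRITE e=7  (e history now [(12, 31), (13, 7)])
v14: WRITE c=14  (c history now [(5, 11), (6, 31), (7, 44), (14, 14)])
v15: WRITE a=22  (a history now [(9, 56), (15, 22)])
v16: WRITE d=58  (d history now [(2, 55), (3, 13), (4, 11), (16, 58)])
READ d @v11: history=[(2, 55), (3, 13), (4, 11), (16, 58)] -> pick v4 -> 11
READ a @v16: history=[(9, 56), (15, 22)] -> pick v15 -> 22
READ e @v3: history=[(12, 31), (13, 7)] -> no version <= 3 -> NONE
v17: WRITE b=6  (b history now [(1, 33), (8, 43), (10, 12), (11, 22), (17, 6)])
READ b @v3: history=[(1, 33), (8, 43), (10, 12), (11, 22), (17, 6)] -> pick v1 -> 33
v18: WRITE c=32  (c history now [(5, 11), (6, 31), (7, 44), (14, 14), (18, 32)])
READ c @v8: history=[(5, 11), (6, 31), (7, 44), (14, 14), (18, 32)] -> pick v7 -> 44
v19: WRITE b=57  (b history now [(1, 33), (8, 43), (10, 12), (11, 22), (17, 6), (19, 57)])
v20: WRITE a=53  (a history now [(9, 56), (15, 22), (20, 53)])
READ a @v19: history=[(9, 56), (15, 22), (20, 53)] -> pick v15 -> 22
READ c @v15: history=[(5, 11), (6, 31), (7, 44), (14, 14), (18, 32)] -> pick v14 -> 14
v21: WRITE a=40  (a history now [(9, 56), (15, 22), (20, 53), (21, 40)])

Answer: NONE
NONE
55
12
11
22
NONE
33
44
22
14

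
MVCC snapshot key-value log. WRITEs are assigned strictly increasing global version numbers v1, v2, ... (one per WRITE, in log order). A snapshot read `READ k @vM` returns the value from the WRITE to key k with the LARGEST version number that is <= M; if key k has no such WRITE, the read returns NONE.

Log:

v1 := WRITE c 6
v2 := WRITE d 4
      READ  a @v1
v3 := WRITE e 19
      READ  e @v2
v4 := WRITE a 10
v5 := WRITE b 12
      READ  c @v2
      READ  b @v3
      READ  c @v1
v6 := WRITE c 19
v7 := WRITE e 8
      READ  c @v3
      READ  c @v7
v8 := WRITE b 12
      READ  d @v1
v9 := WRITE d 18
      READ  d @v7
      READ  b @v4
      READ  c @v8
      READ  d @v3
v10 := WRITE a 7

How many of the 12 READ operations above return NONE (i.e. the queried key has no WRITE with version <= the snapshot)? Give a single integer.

v1: WRITE c=6  (c history now [(1, 6)])
v2: WRITE d=4  (d history now [(2, 4)])
READ a @v1: history=[] -> no version <= 1 -> NONE
v3: WRITE e=19  (e history now [(3, 19)])
READ e @v2: history=[(3, 19)] -> no version <= 2 -> NONE
v4: WRITE a=10  (a history now [(4, 10)])
v5: WRITE b=12  (b history now [(5, 12)])
READ c @v2: history=[(1, 6)] -> pick v1 -> 6
READ b @v3: history=[(5, 12)] -> no version <= 3 -> NONE
READ c @v1: history=[(1, 6)] -> pick v1 -> 6
v6: WRITE c=19  (c history now [(1, 6), (6, 19)])
v7: WRITE e=8  (e history now [(3, 19), (7, 8)])
READ c @v3: history=[(1, 6), (6, 19)] -> pick v1 -> 6
READ c @v7: history=[(1, 6), (6, 19)] -> pick v6 -> 19
v8: WRITE b=12  (b history now [(5, 12), (8, 12)])
READ d @v1: history=[(2, 4)] -> no version <= 1 -> NONE
v9: WRITE d=18  (d history now [(2, 4), (9, 18)])
READ d @v7: history=[(2, 4), (9, 18)] -> pick v2 -> 4
READ b @v4: history=[(5, 12), (8, 12)] -> no version <= 4 -> NONE
READ c @v8: history=[(1, 6), (6, 19)] -> pick v6 -> 19
READ d @v3: history=[(2, 4), (9, 18)] -> pick v2 -> 4
v10: WRITE a=7  (a history now [(4, 10), (10, 7)])
Read results in order: ['NONE', 'NONE', '6', 'NONE', '6', '6', '19', 'NONE', '4', 'NONE', '19', '4']
NONE count = 5

Answer: 5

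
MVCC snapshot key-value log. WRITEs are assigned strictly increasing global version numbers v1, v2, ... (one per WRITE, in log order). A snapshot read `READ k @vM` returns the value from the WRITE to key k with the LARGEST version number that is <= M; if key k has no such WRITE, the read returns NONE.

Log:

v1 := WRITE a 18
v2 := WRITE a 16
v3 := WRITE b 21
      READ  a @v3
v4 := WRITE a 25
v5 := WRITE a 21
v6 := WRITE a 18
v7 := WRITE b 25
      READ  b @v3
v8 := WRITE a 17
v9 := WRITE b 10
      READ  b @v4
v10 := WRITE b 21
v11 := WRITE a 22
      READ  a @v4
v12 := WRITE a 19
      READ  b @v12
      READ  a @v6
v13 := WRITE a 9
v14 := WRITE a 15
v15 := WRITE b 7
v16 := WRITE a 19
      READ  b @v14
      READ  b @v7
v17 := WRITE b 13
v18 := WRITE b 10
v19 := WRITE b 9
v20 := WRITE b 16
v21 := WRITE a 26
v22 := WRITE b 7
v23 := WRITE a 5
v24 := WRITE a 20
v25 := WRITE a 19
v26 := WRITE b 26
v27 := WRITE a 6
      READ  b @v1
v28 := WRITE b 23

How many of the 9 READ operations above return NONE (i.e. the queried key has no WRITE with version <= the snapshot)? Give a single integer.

Answer: 1

Derivation:
v1: WRITE a=18  (a history now [(1, 18)])
v2: WRITE a=16  (a history now [(1, 18), (2, 16)])
v3: WRITE b=21  (b history now [(3, 21)])
READ a @v3: history=[(1, 18), (2, 16)] -> pick v2 -> 16
v4: WRITE a=25  (a history now [(1, 18), (2, 16), (4, 25)])
v5: WRITE a=21  (a history now [(1, 18), (2, 16), (4, 25), (5, 21)])
v6: WRITE a=18  (a history now [(1, 18), (2, 16), (4, 25), (5, 21), (6, 18)])
v7: WRITE b=25  (b history now [(3, 21), (7, 25)])
READ b @v3: history=[(3, 21), (7, 25)] -> pick v3 -> 21
v8: WRITE a=17  (a history now [(1, 18), (2, 16), (4, 25), (5, 21), (6, 18), (8, 17)])
v9: WRITE b=10  (b history now [(3, 21), (7, 25), (9, 10)])
READ b @v4: history=[(3, 21), (7, 25), (9, 10)] -> pick v3 -> 21
v10: WRITE b=21  (b history now [(3, 21), (7, 25), (9, 10), (10, 21)])
v11: WRITE a=22  (a history now [(1, 18), (2, 16), (4, 25), (5, 21), (6, 18), (8, 17), (11, 22)])
READ a @v4: history=[(1, 18), (2, 16), (4, 25), (5, 21), (6, 18), (8, 17), (11, 22)] -> pick v4 -> 25
v12: WRITE a=19  (a history now [(1, 18), (2, 16), (4, 25), (5, 21), (6, 18), (8, 17), (11, 22), (12, 19)])
READ b @v12: history=[(3, 21), (7, 25), (9, 10), (10, 21)] -> pick v10 -> 21
READ a @v6: history=[(1, 18), (2, 16), (4, 25), (5, 21), (6, 18), (8, 17), (11, 22), (12, 19)] -> pick v6 -> 18
v13: WRITE a=9  (a history now [(1, 18), (2, 16), (4, 25), (5, 21), (6, 18), (8, 17), (11, 22), (12, 19), (13, 9)])
v14: WRITE a=15  (a history now [(1, 18), (2, 16), (4, 25), (5, 21), (6, 18), (8, 17), (11, 22), (12, 19), (13, 9), (14, 15)])
v15: WRITE b=7  (b history now [(3, 21), (7, 25), (9, 10), (10, 21), (15, 7)])
v16: WRITE a=19  (a history now [(1, 18), (2, 16), (4, 25), (5, 21), (6, 18), (8, 17), (11, 22), (12, 19), (13, 9), (14, 15), (16, 19)])
READ b @v14: history=[(3, 21), (7, 25), (9, 10), (10, 21), (15, 7)] -> pick v10 -> 21
READ b @v7: history=[(3, 21), (7, 25), (9, 10), (10, 21), (15, 7)] -> pick v7 -> 25
v17: WRITE b=13  (b history now [(3, 21), (7, 25), (9, 10), (10, 21), (15, 7), (17, 13)])
v18: WRITE b=10  (b history now [(3, 21), (7, 25), (9, 10), (10, 21), (15, 7), (17, 13), (18, 10)])
v19: WRITE b=9  (b history now [(3, 21), (7, 25), (9, 10), (10, 21), (15, 7), (17, 13), (18, 10), (19, 9)])
v20: WRITE b=16  (b history now [(3, 21), (7, 25), (9, 10), (10, 21), (15, 7), (17, 13), (18, 10), (19, 9), (20, 16)])
v21: WRITE a=26  (a history now [(1, 18), (2, 16), (4, 25), (5, 21), (6, 18), (8, 17), (11, 22), (12, 19), (13, 9), (14, 15), (16, 19), (21, 26)])
v22: WRITE b=7  (b history now [(3, 21), (7, 25), (9, 10), (10, 21), (15, 7), (17, 13), (18, 10), (19, 9), (20, 16), (22, 7)])
v23: WRITE a=5  (a history now [(1, 18), (2, 16), (4, 25), (5, 21), (6, 18), (8, 17), (11, 22), (12, 19), (13, 9), (14, 15), (16, 19), (21, 26), (23, 5)])
v24: WRITE a=20  (a history now [(1, 18), (2, 16), (4, 25), (5, 21), (6, 18), (8, 17), (11, 22), (12, 19), (13, 9), (14, 15), (16, 19), (21, 26), (23, 5), (24, 20)])
v25: WRITE a=19  (a history now [(1, 18), (2, 16), (4, 25), (5, 21), (6, 18), (8, 17), (11, 22), (12, 19), (13, 9), (14, 15), (16, 19), (21, 26), (23, 5), (24, 20), (25, 19)])
v26: WRITE b=26  (b history now [(3, 21), (7, 25), (9, 10), (10, 21), (15, 7), (17, 13), (18, 10), (19, 9), (20, 16), (22, 7), (26, 26)])
v27: WRITE a=6  (a history now [(1, 18), (2, 16), (4, 25), (5, 21), (6, 18), (8, 17), (11, 22), (12, 19), (13, 9), (14, 15), (16, 19), (21, 26), (23, 5), (24, 20), (25, 19), (27, 6)])
READ b @v1: history=[(3, 21), (7, 25), (9, 10), (10, 21), (15, 7), (17, 13), (18, 10), (19, 9), (20, 16), (22, 7), (26, 26)] -> no version <= 1 -> NONE
v28: WRITE b=23  (b history now [(3, 21), (7, 25), (9, 10), (10, 21), (15, 7), (17, 13), (18, 10), (19, 9), (20, 16), (22, 7), (26, 26), (28, 23)])
Read results in order: ['16', '21', '21', '25', '21', '18', '21', '25', 'NONE']
NONE count = 1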